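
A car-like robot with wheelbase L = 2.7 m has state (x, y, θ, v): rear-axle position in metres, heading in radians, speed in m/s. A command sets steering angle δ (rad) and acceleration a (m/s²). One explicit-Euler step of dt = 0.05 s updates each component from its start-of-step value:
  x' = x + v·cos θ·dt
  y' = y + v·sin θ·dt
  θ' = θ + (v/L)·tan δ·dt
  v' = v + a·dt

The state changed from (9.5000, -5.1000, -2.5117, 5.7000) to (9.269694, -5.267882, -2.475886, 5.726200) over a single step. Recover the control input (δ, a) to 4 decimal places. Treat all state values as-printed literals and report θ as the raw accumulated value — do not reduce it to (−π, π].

a = (v'−v)/dt = (0.026200)/0.05 = 0.5240
Δθ = θ'−θ = 0.035814;  (v·dt/L) = 5.7000·0.05/2.7 = 0.105556
tan δ = Δθ·L/(v·dt) = 0.339291  →  δ = 0.3271

δ = 0.3271, a = 0.5240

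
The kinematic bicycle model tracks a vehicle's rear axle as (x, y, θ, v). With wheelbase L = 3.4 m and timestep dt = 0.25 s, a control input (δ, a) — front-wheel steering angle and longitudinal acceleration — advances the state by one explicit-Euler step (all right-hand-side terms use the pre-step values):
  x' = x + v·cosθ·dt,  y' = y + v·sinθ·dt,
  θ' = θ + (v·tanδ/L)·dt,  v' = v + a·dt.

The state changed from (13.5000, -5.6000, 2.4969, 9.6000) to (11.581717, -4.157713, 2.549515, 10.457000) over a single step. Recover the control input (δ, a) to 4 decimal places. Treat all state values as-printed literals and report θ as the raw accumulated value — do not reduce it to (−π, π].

δ = 0.0744, a = 3.4280

a = (v'−v)/dt = (0.857000)/0.25 = 3.4280
Δθ = θ'−θ = 0.052615;  (v·dt/L) = 9.6000·0.25/3.4 = 0.705882
tan δ = Δθ·L/(v·dt) = 0.074538  →  δ = 0.0744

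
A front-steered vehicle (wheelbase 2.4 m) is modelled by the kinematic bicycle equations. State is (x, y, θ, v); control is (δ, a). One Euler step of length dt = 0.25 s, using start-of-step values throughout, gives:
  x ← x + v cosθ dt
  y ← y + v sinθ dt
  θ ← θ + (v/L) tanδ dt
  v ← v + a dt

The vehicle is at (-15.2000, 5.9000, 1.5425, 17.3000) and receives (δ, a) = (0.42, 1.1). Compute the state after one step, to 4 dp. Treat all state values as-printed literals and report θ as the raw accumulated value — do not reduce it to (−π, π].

(-15.0776, 10.2233, 2.3473, 17.5750)

x' = -15.2000 + 17.3000·cos(1.5425)·0.25 = -15.0776
y' = 5.9000 + 17.3000·sin(1.5425)·0.25 = 10.2233
θ' = 1.5425 + (17.3000/2.4)·tan(0.42)·0.25 = 2.3473
v' = 17.3000 + 1.1000·0.25 = 17.5750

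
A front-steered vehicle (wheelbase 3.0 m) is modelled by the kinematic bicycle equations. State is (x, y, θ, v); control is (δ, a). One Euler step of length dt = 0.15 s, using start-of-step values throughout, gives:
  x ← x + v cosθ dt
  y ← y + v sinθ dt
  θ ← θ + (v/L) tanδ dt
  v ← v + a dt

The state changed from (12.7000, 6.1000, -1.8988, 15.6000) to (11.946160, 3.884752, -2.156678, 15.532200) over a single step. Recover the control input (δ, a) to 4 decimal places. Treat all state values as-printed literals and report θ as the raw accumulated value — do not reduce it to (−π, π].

δ = -0.3193, a = -0.4520

a = (v'−v)/dt = (-0.067800)/0.15 = -0.4520
Δθ = θ'−θ = -0.257878;  (v·dt/L) = 15.6000·0.15/3.0 = 0.780000
tan δ = Δθ·L/(v·dt) = -0.330613  →  δ = -0.3193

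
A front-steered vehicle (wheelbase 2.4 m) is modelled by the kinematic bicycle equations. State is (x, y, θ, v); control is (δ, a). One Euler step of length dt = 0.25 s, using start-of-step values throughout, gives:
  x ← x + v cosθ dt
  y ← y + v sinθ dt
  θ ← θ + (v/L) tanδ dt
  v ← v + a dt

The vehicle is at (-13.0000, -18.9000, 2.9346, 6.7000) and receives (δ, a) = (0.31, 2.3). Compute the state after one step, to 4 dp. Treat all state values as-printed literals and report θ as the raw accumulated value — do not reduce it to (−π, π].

x' = -13.0000 + 6.7000·cos(2.9346)·0.25 = -14.6392
y' = -18.9000 + 6.7000·sin(2.9346)·0.25 = -18.5558
θ' = 2.9346 + (6.7000/2.4)·tan(0.31)·0.25 = 3.1582
v' = 6.7000 + 2.3000·0.25 = 7.2750

(-14.6392, -18.5558, 3.1582, 7.2750)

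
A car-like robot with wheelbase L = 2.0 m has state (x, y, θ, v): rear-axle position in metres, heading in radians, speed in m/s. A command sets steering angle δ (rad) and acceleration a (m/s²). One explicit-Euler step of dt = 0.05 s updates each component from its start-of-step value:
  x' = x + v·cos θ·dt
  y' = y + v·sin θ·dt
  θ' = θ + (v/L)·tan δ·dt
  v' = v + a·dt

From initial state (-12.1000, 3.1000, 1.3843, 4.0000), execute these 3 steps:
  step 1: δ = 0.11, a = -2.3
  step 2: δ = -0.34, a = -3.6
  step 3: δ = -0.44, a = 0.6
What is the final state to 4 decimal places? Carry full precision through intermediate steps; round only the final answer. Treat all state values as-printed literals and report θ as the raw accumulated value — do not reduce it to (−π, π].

(-11.9904, 3.6690, 1.3174, 3.7350)

after step 1 (δ=0.11, a=-2.3): (-12.062917, 3.296532, 1.395345, 3.885000)
after step 2 (δ=-0.34, a=-3.6): (-12.029010, 3.487800, 1.360988, 3.705000)
after step 3 (δ=-0.44, a=0.6): (-11.990427, 3.668987, 1.317382, 3.735000)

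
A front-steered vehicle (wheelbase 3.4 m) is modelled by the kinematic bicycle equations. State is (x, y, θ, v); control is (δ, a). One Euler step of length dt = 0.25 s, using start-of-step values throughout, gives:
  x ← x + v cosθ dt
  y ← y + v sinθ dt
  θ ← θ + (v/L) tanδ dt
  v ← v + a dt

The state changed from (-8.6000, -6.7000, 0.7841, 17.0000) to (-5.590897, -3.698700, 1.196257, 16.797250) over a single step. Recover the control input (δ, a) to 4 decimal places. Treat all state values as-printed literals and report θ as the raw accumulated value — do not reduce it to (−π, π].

a = (v'−v)/dt = (-0.202750)/0.25 = -0.8110
Δθ = θ'−θ = 0.412157;  (v·dt/L) = 17.0000·0.25/3.4 = 1.250000
tan δ = Δθ·L/(v·dt) = 0.329726  →  δ = 0.3185

δ = 0.3185, a = -0.8110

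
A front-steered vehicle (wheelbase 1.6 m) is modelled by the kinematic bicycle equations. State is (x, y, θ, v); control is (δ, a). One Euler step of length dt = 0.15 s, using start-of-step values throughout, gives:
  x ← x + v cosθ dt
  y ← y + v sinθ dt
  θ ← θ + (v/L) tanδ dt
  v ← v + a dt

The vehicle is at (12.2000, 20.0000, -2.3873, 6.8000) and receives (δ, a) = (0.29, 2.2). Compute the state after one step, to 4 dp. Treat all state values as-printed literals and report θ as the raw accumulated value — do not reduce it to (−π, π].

x' = 12.2000 + 6.8000·cos(-2.3873)·0.15 = 11.4567
y' = 20.0000 + 6.8000·sin(-2.3873)·0.15 = 19.3015
θ' = -2.3873 + (6.8000/1.6)·tan(0.29)·0.15 = -2.1971
v' = 6.8000 + 2.2000·0.15 = 7.1300

(11.4567, 19.3015, -2.1971, 7.1300)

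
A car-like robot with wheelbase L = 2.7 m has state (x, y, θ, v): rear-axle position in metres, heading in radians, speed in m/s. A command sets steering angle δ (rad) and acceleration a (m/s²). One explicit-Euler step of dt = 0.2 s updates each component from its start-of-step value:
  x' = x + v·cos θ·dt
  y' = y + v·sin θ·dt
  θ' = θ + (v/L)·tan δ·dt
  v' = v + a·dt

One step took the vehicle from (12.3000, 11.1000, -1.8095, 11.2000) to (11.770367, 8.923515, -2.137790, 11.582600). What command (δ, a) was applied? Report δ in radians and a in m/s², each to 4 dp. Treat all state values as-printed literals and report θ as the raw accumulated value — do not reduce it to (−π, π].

a = (v'−v)/dt = (0.382600)/0.2 = 1.9130
Δθ = θ'−θ = -0.328290;  (v·dt/L) = 11.2000·0.2/2.7 = 0.829630
tan δ = Δθ·L/(v·dt) = -0.395707  →  δ = -0.3768

δ = -0.3768, a = 1.9130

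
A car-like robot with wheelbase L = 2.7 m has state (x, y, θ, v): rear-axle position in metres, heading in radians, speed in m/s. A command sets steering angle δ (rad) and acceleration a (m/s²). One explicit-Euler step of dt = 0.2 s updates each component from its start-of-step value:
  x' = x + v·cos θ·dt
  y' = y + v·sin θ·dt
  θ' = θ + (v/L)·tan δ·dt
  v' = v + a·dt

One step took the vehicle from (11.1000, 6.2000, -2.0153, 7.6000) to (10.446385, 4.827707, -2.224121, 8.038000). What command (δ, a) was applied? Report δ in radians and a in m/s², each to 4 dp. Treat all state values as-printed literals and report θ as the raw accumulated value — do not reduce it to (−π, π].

a = (v'−v)/dt = (0.438000)/0.2 = 2.1900
Δθ = θ'−θ = -0.208821;  (v·dt/L) = 7.6000·0.2/2.7 = 0.562963
tan δ = Δθ·L/(v·dt) = -0.370932  →  δ = -0.3552

δ = -0.3552, a = 2.1900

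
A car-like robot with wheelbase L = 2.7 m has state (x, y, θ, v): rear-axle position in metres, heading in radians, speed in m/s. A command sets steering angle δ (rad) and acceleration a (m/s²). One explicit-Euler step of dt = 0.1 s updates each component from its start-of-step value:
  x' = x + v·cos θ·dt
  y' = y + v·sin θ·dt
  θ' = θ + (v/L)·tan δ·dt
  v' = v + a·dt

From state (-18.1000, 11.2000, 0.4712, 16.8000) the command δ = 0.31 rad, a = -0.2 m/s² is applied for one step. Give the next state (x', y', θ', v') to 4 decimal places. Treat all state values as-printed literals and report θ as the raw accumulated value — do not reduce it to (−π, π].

x' = -18.1000 + 16.8000·cos(0.4712)·0.1 = -16.6031
y' = 11.2000 + 16.8000·sin(0.4712)·0.1 = 11.9626
θ' = 0.4712 + (16.8000/2.7)·tan(0.31)·0.1 = 0.6705
v' = 16.8000 − 0.2000·0.1 = 16.7800

(-16.6031, 11.9626, 0.6705, 16.7800)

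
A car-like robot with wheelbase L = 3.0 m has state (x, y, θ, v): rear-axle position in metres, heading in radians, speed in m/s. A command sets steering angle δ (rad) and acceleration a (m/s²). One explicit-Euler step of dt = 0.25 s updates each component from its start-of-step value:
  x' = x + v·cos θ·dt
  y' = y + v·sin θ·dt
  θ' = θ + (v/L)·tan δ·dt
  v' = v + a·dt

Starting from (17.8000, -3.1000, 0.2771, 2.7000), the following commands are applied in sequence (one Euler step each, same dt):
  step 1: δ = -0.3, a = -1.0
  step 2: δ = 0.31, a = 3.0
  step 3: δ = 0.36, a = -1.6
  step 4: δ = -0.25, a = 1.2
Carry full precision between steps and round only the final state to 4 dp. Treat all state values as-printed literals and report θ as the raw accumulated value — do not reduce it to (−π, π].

(20.4708, -2.3183, 0.3137, 3.1000)

after step 1 (δ=-0.3, a=-1.0): (18.449251, -2.915342, 0.207499, 2.450000)
after step 2 (δ=0.31, a=3.0): (19.048612, -2.789159, 0.272900, 3.200000)
after step 3 (δ=0.36, a=-1.6): (19.819007, -2.573539, 0.373274, 2.800000)
after step 4 (δ=-0.25, a=1.2): (20.470804, -2.318273, 0.313694, 3.100000)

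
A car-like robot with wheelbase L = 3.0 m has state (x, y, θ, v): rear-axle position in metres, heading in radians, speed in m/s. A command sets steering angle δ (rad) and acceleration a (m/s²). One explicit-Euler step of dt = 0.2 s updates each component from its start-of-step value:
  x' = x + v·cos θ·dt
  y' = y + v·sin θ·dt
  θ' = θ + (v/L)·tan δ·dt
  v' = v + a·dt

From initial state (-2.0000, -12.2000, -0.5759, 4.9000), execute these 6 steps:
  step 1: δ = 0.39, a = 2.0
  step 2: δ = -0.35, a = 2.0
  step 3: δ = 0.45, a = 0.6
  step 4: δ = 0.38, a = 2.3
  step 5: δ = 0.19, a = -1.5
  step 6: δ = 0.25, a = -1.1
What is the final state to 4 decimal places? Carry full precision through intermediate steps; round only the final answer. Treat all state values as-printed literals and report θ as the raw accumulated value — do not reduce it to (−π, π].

after step 1 (δ=0.39, a=2.0): (-1.178072, -12.733698, -0.441622, 5.300000)
after step 2 (δ=-0.35, a=2.0): (-0.219768, -13.186749, -0.570599, 5.700000)
after step 3 (δ=0.45, a=0.6): (0.739630, -13.802504, -0.387038, 5.820000)
after step 4 (δ=0.38, a=2.3): (1.817530, -14.241852, -0.232066, 6.280000)
after step 5 (δ=0.19, a=-1.5): (3.039861, -14.530718, -0.151548, 5.980000)
after step 6 (δ=0.25, a=-1.1): (4.222153, -14.711276, -0.049752, 5.760000)

(4.2222, -14.7113, -0.0498, 5.7600)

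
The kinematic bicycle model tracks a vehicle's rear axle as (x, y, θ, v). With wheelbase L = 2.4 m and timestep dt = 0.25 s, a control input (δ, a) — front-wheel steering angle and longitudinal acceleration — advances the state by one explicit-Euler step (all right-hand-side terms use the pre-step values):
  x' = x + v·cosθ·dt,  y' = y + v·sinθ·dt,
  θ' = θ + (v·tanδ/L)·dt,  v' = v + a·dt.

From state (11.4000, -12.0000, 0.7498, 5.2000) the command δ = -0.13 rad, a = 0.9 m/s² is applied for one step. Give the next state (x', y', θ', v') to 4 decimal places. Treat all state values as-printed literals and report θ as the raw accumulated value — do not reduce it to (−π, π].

x' = 11.4000 + 5.2000·cos(0.7498)·0.25 = 12.3514
y' = -12.0000 + 5.2000·sin(0.7498)·0.25 = -11.1141
θ' = 0.7498 + (5.2000/2.4)·tan(-0.13)·0.25 = 0.6790
v' = 5.2000 + 0.9000·0.25 = 5.4250

(12.3514, -11.1141, 0.6790, 5.4250)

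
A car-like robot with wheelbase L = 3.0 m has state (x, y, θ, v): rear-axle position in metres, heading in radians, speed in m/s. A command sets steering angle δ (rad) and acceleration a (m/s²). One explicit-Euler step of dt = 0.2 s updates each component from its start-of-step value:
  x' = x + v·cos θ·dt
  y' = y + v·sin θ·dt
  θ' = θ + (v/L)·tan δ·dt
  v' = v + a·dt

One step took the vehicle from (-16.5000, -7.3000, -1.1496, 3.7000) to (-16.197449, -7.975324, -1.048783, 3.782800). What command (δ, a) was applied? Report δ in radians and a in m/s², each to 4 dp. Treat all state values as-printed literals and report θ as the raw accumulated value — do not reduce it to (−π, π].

δ = 0.3880, a = 0.4140

a = (v'−v)/dt = (0.082800)/0.2 = 0.4140
Δθ = θ'−θ = 0.100817;  (v·dt/L) = 3.7000·0.2/3.0 = 0.246667
tan δ = Δθ·L/(v·dt) = 0.408718  →  δ = 0.3880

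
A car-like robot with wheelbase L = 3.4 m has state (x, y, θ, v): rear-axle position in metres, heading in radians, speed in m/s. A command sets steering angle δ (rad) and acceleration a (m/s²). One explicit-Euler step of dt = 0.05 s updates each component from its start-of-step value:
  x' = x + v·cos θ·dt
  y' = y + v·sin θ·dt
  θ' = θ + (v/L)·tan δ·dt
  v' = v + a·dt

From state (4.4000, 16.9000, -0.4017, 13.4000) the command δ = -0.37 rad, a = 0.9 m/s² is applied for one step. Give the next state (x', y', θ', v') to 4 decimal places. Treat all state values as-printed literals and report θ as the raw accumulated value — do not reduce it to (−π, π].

x' = 4.4000 + 13.4000·cos(-0.4017)·0.05 = 5.0167
y' = 16.9000 + 13.4000·sin(-0.4017)·0.05 = 16.6380
θ' = -0.4017 + (13.4000/3.4)·tan(-0.37)·0.05 = -0.4781
v' = 13.4000 + 0.9000·0.05 = 13.4450

(5.0167, 16.6380, -0.4781, 13.4450)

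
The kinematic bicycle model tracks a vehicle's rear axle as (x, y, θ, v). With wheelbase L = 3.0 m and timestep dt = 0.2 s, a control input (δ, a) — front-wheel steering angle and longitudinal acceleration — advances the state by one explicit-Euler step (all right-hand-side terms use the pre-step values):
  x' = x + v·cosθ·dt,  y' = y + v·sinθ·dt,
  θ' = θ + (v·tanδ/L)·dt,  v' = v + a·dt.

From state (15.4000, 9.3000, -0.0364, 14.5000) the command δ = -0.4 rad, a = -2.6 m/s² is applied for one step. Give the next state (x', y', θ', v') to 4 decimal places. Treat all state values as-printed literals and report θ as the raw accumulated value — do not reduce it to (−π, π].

x' = 15.4000 + 14.5000·cos(-0.0364)·0.2 = 18.2981
y' = 9.3000 + 14.5000·sin(-0.0364)·0.2 = 9.1945
θ' = -0.0364 + (14.5000/3.0)·tan(-0.4)·0.2 = -0.4451
v' = 14.5000 − 2.6000·0.2 = 13.9800

(18.2981, 9.1945, -0.4451, 13.9800)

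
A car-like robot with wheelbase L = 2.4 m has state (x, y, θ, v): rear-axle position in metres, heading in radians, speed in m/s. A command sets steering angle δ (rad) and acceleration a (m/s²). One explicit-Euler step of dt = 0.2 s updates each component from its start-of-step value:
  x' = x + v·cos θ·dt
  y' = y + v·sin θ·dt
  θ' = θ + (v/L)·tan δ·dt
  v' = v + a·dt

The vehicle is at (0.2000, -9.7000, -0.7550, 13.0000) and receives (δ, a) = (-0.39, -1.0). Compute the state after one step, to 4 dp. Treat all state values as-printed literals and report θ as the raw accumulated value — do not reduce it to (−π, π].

x' = 0.2000 + 13.0000·cos(-0.7550)·0.2 = 2.0935
y' = -9.7000 + 13.0000·sin(-0.7550)·0.2 = -11.4818
θ' = -0.7550 + (13.0000/2.4)·tan(-0.39)·0.2 = -1.2003
v' = 13.0000 − 1.0000·0.2 = 12.8000

(2.0935, -11.4818, -1.2003, 12.8000)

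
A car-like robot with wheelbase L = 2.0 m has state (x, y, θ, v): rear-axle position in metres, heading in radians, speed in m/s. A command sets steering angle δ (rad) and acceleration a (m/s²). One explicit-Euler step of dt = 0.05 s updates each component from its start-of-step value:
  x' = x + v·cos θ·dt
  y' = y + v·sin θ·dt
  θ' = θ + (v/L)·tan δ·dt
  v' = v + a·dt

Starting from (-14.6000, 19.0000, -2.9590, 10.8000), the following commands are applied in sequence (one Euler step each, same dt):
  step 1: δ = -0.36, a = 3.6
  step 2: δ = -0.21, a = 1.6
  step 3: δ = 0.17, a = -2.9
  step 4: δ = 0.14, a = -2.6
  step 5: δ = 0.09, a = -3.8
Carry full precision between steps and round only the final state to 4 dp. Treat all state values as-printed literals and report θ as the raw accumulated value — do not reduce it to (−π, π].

(-17.3116, 18.7487, -3.0089, 10.5950)

after step 1 (δ=-0.36, a=3.6): (-15.131023, 18.901947, -3.060629, 10.980000)
after step 2 (δ=-0.21, a=1.6): (-15.678225, 18.857546, -3.119136, 11.060000)
after step 3 (δ=0.17, a=-2.9): (-16.231085, 18.845129, -3.071673, 10.915000)
after step 4 (δ=0.14, a=-2.6): (-16.775502, 18.807002, -3.033219, 10.785000)
after step 5 (δ=0.09, a=-3.8): (-17.311588, 18.748676, -3.008887, 10.595000)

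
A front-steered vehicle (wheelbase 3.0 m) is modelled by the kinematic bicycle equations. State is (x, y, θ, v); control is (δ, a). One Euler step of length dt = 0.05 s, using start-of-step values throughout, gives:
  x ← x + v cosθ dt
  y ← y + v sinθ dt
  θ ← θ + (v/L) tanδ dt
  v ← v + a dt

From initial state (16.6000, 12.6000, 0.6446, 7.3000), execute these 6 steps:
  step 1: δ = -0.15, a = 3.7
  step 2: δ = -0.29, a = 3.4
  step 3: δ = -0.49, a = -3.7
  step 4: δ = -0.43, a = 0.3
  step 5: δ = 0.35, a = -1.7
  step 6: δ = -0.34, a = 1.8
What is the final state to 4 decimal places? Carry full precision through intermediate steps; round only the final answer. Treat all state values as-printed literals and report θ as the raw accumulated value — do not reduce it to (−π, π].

after step 1 (δ=-0.15, a=3.7): (16.891759, 12.819321, 0.626212, 7.485000)
after step 2 (δ=-0.29, a=3.4): (17.194997, 13.038661, 0.588985, 7.655000)
after step 3 (δ=-0.49, a=-3.7): (17.513255, 13.251285, 0.520933, 7.470000)
after step 4 (δ=-0.43, a=0.3): (17.837212, 13.437172, 0.463835, 7.485000)
after step 5 (δ=0.35, a=-1.7): (18.171920, 13.604605, 0.509372, 7.400000)
after step 6 (δ=-0.34, a=1.8): (18.494949, 13.785028, 0.465745, 7.490000)

(18.4949, 13.7850, 0.4657, 7.4900)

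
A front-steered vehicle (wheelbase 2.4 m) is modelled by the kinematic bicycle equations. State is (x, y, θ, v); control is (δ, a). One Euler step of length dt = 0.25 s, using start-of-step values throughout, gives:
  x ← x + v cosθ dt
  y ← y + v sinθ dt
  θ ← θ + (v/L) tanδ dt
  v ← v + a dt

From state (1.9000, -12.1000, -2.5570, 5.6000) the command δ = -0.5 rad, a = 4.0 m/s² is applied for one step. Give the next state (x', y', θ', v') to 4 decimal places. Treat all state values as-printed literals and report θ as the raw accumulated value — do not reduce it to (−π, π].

x' = 1.9000 + 5.6000·cos(-2.5570)·0.25 = 0.7325
y' = -12.1000 + 5.6000·sin(-2.5570)·0.25 = -12.8726
θ' = -2.5570 + (5.6000/2.4)·tan(-0.5)·0.25 = -2.8757
v' = 5.6000 + 4.0000·0.25 = 6.6000

(0.7325, -12.8726, -2.8757, 6.6000)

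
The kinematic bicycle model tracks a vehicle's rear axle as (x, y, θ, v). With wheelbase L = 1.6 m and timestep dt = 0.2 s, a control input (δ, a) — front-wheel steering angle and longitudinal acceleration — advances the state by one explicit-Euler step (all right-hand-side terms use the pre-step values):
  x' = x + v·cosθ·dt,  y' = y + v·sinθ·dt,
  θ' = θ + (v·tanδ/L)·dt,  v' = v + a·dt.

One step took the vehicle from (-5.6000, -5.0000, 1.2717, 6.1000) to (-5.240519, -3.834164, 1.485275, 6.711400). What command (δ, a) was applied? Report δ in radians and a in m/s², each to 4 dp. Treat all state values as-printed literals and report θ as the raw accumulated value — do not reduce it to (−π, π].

δ = 0.2731, a = 3.0570

a = (v'−v)/dt = (0.611400)/0.2 = 3.0570
Δθ = θ'−θ = 0.213575;  (v·dt/L) = 6.1000·0.2/1.6 = 0.762500
tan δ = Δθ·L/(v·dt) = 0.280098  →  δ = 0.2731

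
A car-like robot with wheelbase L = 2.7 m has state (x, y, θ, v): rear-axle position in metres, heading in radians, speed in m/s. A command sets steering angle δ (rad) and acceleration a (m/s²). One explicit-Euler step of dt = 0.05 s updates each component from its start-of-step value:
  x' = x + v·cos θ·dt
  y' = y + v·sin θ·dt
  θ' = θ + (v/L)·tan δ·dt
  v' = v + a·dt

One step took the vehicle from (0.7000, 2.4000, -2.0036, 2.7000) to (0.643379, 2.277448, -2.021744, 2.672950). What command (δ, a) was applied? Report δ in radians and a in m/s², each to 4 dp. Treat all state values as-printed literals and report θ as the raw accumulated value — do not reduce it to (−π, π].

a = (v'−v)/dt = (-0.027050)/0.05 = -0.5410
Δθ = θ'−θ = -0.018144;  (v·dt/L) = 2.7000·0.05/2.7 = 0.050000
tan δ = Δθ·L/(v·dt) = -0.362880  →  δ = -0.3481

δ = -0.3481, a = -0.5410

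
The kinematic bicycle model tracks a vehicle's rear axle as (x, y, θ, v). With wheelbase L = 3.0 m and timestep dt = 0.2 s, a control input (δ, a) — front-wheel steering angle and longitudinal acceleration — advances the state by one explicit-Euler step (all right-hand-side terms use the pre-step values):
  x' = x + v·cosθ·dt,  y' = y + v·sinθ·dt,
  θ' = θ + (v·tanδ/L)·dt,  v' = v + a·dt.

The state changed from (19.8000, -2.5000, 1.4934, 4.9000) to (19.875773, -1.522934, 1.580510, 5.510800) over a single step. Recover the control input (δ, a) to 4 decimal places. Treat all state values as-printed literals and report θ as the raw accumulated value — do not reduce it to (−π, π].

δ = 0.2606, a = 3.0540

a = (v'−v)/dt = (0.610800)/0.2 = 3.0540
Δθ = θ'−θ = 0.087110;  (v·dt/L) = 4.9000·0.2/3.0 = 0.326667
tan δ = Δθ·L/(v·dt) = 0.266663  →  δ = 0.2606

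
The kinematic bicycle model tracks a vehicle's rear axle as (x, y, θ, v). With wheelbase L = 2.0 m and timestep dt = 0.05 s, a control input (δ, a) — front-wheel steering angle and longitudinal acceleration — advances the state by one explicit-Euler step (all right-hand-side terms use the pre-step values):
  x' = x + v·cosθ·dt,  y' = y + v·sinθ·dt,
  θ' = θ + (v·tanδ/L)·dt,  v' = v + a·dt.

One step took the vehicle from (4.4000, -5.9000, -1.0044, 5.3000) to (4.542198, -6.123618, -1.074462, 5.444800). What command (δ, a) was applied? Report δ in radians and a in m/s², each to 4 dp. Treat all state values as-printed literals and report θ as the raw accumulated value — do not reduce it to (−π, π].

a = (v'−v)/dt = (0.144800)/0.05 = 2.8960
Δθ = θ'−θ = -0.070062;  (v·dt/L) = 5.3000·0.05/2.0 = 0.132500
tan δ = Δθ·L/(v·dt) = -0.528770  →  δ = -0.4864

δ = -0.4864, a = 2.8960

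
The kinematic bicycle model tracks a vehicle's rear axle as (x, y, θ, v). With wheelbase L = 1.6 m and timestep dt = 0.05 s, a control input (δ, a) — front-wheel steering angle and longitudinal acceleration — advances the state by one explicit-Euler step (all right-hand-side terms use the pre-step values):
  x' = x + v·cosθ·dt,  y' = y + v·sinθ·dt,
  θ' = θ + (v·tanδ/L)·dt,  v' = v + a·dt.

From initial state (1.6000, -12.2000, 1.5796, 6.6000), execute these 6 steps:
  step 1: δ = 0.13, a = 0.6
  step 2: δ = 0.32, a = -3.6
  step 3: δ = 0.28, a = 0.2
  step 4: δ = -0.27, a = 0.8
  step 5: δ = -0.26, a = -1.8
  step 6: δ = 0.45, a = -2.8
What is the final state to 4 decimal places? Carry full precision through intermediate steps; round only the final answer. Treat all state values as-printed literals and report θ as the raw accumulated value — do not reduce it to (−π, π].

after step 1 (δ=0.13, a=0.6): (1.597095, -11.870013, 1.606565, 6.630000)
after step 2 (δ=0.32, a=-3.6): (1.585240, -11.538725, 1.675224, 6.450000)
after step 3 (δ=0.28, a=0.2): (1.551623, -11.217982, 1.733184, 6.460000)
after step 4 (δ=-0.27, a=0.8): (1.499402, -10.899231, 1.677314, 6.500000)
after step 5 (δ=-0.26, a=-1.8): (1.464849, -10.576073, 1.623278, 6.410000)
after step 6 (δ=0.45, a=-2.8): (1.448037, -10.256014, 1.720040, 6.270000)

(1.4480, -10.2560, 1.7200, 6.2700)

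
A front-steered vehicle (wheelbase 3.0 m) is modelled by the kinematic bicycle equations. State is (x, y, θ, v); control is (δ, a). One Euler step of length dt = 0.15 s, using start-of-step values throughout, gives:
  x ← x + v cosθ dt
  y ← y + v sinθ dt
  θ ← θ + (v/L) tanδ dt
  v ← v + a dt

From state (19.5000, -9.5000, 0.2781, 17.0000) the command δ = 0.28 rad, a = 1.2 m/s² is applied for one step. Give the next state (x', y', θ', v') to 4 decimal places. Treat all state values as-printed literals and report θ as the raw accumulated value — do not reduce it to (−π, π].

(21.9520, -8.8000, 0.5225, 17.1800)

x' = 19.5000 + 17.0000·cos(0.2781)·0.15 = 21.9520
y' = -9.5000 + 17.0000·sin(0.2781)·0.15 = -8.8000
θ' = 0.2781 + (17.0000/3.0)·tan(0.28)·0.15 = 0.5225
v' = 17.0000 + 1.2000·0.15 = 17.1800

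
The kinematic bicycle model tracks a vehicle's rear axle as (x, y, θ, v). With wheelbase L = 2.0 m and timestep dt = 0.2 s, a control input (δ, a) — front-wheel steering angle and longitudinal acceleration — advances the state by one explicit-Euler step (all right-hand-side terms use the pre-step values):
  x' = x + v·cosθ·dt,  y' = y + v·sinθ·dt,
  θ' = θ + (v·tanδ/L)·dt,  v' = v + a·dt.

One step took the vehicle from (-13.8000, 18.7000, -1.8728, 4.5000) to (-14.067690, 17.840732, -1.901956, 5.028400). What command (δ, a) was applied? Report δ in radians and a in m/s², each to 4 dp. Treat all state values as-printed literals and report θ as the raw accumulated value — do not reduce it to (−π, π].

a = (v'−v)/dt = (0.528400)/0.2 = 2.6420
Δθ = θ'−θ = -0.029156;  (v·dt/L) = 4.5000·0.2/2.0 = 0.450000
tan δ = Δθ·L/(v·dt) = -0.064791  →  δ = -0.0647

δ = -0.0647, a = 2.6420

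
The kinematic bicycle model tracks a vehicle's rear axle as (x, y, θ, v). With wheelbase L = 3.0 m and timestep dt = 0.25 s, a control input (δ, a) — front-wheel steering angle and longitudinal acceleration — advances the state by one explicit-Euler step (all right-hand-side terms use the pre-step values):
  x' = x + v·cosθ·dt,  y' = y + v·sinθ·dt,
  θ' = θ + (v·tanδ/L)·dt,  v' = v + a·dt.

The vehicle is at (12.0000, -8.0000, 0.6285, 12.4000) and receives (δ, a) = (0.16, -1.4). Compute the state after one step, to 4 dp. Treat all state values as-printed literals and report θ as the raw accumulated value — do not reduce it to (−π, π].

x' = 12.0000 + 12.4000·cos(0.6285)·0.25 = 14.5076
y' = -8.0000 + 12.4000·sin(0.6285)·0.25 = -6.1774
θ' = 0.6285 + (12.4000/3.0)·tan(0.16)·0.25 = 0.7953
v' = 12.4000 − 1.4000·0.25 = 12.0500

(14.5076, -6.1774, 0.7953, 12.0500)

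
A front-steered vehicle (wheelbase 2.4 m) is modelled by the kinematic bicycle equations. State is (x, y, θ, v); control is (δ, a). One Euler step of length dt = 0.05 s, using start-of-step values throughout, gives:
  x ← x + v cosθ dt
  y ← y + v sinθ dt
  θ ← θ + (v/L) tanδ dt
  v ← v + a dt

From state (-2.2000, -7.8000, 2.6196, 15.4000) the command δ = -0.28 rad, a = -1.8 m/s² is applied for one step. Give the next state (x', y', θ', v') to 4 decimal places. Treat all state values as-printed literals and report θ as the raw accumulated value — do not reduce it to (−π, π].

x' = -2.2000 + 15.4000·cos(2.6196)·0.05 = -2.8675
y' = -7.8000 + 15.4000·sin(2.6196)·0.05 = -7.4161
θ' = 2.6196 + (15.4000/2.4)·tan(-0.28)·0.05 = 2.5273
v' = 15.4000 − 1.8000·0.05 = 15.3100

(-2.8675, -7.4161, 2.5273, 15.3100)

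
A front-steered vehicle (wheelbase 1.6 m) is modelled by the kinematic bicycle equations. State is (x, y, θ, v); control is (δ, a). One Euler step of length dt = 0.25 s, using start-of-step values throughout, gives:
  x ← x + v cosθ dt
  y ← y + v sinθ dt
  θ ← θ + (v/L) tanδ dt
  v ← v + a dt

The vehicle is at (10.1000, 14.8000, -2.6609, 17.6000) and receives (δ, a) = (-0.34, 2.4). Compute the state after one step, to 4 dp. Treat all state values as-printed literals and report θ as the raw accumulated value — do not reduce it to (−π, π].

x' = 10.1000 + 17.6000·cos(-2.6609)·0.25 = 6.1986
y' = 14.8000 + 17.6000·sin(-2.6609)·0.25 = 12.7655
θ' = -2.6609 + (17.6000/1.6)·tan(-0.34)·0.25 = -3.6337
v' = 17.6000 + 2.4000·0.25 = 18.2000

(6.1986, 12.7655, -3.6337, 18.2000)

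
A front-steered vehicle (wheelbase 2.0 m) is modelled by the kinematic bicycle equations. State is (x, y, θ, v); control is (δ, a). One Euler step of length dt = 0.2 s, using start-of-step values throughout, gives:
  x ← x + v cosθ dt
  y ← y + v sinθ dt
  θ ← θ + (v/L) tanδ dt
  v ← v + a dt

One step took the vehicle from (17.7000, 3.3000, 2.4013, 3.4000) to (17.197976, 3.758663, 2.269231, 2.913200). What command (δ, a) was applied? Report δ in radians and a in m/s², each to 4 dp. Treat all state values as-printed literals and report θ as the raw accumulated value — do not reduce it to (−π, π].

a = (v'−v)/dt = (-0.486800)/0.2 = -2.4340
Δθ = θ'−θ = -0.132069;  (v·dt/L) = 3.4000·0.2/2.0 = 0.340000
tan δ = Δθ·L/(v·dt) = -0.388438  →  δ = -0.3705

δ = -0.3705, a = -2.4340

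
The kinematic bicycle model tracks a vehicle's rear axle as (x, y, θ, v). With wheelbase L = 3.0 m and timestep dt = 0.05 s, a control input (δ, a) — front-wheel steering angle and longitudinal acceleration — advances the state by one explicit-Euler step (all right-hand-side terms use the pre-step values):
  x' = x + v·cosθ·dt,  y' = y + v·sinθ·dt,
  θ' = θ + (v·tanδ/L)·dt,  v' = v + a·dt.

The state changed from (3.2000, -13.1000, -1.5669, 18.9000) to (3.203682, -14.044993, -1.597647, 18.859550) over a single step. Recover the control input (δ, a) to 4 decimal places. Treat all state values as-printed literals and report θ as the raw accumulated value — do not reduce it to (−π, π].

a = (v'−v)/dt = (-0.040450)/0.05 = -0.8090
Δθ = θ'−θ = -0.030747;  (v·dt/L) = 18.9000·0.05/3.0 = 0.315000
tan δ = Δθ·L/(v·dt) = -0.097610  →  δ = -0.0973

δ = -0.0973, a = -0.8090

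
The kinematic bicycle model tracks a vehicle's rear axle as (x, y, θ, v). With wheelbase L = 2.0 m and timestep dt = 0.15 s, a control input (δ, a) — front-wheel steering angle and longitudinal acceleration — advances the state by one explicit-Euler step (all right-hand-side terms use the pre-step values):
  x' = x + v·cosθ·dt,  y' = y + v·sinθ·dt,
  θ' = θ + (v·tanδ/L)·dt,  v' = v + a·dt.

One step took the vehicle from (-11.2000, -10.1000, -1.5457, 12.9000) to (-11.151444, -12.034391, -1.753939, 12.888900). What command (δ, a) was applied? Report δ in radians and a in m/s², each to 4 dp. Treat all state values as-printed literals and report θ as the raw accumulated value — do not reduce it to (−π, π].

a = (v'−v)/dt = (-0.011100)/0.15 = -0.0740
Δθ = θ'−θ = -0.208239;  (v·dt/L) = 12.9000·0.15/2.0 = 0.967500
tan δ = Δθ·L/(v·dt) = -0.215234  →  δ = -0.2120

δ = -0.2120, a = -0.0740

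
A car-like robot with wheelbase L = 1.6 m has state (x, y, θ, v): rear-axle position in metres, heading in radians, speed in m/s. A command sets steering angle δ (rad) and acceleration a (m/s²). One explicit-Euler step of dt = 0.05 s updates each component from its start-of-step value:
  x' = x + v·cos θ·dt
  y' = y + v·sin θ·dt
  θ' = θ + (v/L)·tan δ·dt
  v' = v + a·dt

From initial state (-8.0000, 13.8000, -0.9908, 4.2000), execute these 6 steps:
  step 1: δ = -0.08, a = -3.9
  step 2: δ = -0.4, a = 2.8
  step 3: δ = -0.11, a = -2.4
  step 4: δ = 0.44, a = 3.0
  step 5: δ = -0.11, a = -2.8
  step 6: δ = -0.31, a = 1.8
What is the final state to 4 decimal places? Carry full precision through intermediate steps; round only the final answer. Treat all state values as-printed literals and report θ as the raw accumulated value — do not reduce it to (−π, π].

(-7.3616, 12.7501, -1.0641, 4.1250)

after step 1 (δ=-0.08, a=-3.9): (-7.884916, 13.624342, -1.001322, 4.005000)
after step 2 (δ=-0.4, a=2.8): (-7.776943, 13.455695, -1.054238, 4.145000)
after step 3 (δ=-0.11, a=-2.4): (-7.674584, 13.275486, -1.068544, 4.025000)
after step 4 (δ=0.44, a=3.0): (-7.577702, 13.099090, -1.009328, 4.175000)
after step 5 (δ=-0.11, a=-2.8): (-7.466558, 12.922389, -1.023738, 4.035000)
after step 6 (δ=-0.31, a=1.8): (-7.361612, 12.750083, -1.064130, 4.125000)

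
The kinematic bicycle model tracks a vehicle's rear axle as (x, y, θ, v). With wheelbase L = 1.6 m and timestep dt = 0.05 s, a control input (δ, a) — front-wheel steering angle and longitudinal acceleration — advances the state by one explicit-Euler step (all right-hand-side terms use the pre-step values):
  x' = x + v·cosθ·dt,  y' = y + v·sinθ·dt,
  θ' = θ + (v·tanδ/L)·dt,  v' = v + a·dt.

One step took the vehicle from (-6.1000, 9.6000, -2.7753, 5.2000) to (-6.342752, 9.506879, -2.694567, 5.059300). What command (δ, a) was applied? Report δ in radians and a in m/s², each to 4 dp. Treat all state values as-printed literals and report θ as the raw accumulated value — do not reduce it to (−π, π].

a = (v'−v)/dt = (-0.140700)/0.05 = -2.8140
Δθ = θ'−θ = 0.080733;  (v·dt/L) = 5.2000·0.05/1.6 = 0.162500
tan δ = Δθ·L/(v·dt) = 0.496818  →  δ = 0.4611

δ = 0.4611, a = -2.8140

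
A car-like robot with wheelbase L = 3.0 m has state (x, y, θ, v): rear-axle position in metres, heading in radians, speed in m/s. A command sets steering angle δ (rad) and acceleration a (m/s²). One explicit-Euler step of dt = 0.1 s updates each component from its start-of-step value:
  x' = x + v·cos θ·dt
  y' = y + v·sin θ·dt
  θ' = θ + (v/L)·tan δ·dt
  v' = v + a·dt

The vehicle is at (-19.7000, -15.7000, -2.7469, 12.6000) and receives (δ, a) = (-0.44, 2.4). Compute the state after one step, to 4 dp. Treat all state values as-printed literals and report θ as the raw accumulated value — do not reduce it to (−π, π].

x' = -19.7000 + 12.6000·cos(-2.7469)·0.1 = -20.8631
y' = -15.7000 + 12.6000·sin(-2.7469)·0.1 = -16.1845
θ' = -2.7469 + (12.6000/3.0)·tan(-0.44)·0.1 = -2.9446
v' = 12.6000 + 2.4000·0.1 = 12.8400

(-20.8631, -16.1845, -2.9446, 12.8400)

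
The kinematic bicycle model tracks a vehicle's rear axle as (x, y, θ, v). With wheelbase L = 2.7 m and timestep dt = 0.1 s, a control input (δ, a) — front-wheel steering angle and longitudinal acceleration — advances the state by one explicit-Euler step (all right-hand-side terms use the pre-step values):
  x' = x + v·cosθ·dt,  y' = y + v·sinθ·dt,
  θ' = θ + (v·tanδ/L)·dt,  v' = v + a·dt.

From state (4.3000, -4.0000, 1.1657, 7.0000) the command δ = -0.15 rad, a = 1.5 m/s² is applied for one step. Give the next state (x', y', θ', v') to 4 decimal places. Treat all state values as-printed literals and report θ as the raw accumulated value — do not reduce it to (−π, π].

(4.5759, -3.3567, 1.1265, 7.1500)

x' = 4.3000 + 7.0000·cos(1.1657)·0.1 = 4.5759
y' = -4.0000 + 7.0000·sin(1.1657)·0.1 = -3.3567
θ' = 1.1657 + (7.0000/2.7)·tan(-0.15)·0.1 = 1.1265
v' = 7.0000 + 1.5000·0.1 = 7.1500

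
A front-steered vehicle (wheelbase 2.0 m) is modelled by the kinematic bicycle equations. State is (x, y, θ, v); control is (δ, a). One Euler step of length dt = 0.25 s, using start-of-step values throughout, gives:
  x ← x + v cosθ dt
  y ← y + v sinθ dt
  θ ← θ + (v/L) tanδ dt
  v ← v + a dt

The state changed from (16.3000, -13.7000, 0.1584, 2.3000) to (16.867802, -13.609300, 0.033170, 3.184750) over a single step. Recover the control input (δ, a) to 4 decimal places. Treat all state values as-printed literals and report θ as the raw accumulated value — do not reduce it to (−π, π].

δ = -0.4108, a = 3.5390

a = (v'−v)/dt = (0.884750)/0.25 = 3.5390
Δθ = θ'−θ = -0.125230;  (v·dt/L) = 2.3000·0.25/2.0 = 0.287500
tan δ = Δθ·L/(v·dt) = -0.435583  →  δ = -0.4108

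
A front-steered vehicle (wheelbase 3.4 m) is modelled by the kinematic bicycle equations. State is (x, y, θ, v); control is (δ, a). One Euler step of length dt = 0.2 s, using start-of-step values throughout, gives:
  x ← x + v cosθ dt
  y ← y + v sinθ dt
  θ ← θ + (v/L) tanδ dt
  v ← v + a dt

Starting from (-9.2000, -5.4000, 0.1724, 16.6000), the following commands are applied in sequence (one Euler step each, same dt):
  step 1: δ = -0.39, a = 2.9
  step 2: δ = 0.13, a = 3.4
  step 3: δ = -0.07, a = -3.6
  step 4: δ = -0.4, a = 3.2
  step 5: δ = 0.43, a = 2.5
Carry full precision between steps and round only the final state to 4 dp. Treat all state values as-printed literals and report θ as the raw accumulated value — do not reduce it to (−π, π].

(7.2919, -8.5360, -0.1171, 18.2800)

after step 1 (δ=-0.39, a=2.9): (-5.929216, -4.830463, -0.228983, 17.180000)
after step 2 (δ=0.13, a=3.4): (-2.582903, -5.610391, -0.096861, 17.860000)
after step 3 (δ=-0.07, a=-3.6): (0.972353, -5.955839, -0.170523, 17.140000)
after step 4 (δ=-0.4, a=3.2): (4.350634, -6.537563, -0.596798, 17.780000)
after step 5 (δ=0.43, a=2.5): (7.291942, -8.536024, -0.117134, 18.280000)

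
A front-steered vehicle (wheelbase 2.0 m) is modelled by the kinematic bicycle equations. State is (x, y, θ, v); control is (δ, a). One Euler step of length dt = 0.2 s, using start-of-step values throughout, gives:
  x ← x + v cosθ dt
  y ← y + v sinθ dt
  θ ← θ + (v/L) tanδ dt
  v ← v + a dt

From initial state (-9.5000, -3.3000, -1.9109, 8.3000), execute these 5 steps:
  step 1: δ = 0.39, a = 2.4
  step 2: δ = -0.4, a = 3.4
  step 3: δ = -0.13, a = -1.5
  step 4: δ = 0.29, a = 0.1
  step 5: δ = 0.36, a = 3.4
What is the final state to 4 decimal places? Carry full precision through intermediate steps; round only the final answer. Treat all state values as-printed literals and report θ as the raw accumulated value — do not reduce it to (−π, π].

(-12.0062, -11.7895, -1.4457, 9.8600)

after step 1 (δ=0.39, a=2.4): (-10.053751, -4.864915, -1.569724, 8.780000)
after step 2 (δ=-0.4, a=3.4): (-10.051869, -6.620914, -1.940937, 9.460000)
after step 3 (δ=-0.13, a=-1.5): (-10.736293, -8.384782, -2.064614, 9.160000)
after step 4 (δ=0.29, a=0.1): (-11.604645, -9.997912, -1.791268, 9.180000)
after step 5 (δ=0.36, a=3.4): (-12.006160, -11.789470, -1.445730, 9.860000)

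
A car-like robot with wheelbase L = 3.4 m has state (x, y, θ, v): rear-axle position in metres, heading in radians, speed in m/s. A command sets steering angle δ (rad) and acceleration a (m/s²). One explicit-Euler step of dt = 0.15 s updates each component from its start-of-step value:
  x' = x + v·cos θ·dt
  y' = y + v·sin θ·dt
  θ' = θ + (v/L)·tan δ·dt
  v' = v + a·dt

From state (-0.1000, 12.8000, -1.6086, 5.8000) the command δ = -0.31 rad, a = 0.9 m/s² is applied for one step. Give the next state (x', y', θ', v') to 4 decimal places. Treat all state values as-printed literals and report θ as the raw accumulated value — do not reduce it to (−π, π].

(-0.1329, 11.9306, -1.6906, 5.9350)

x' = -0.1000 + 5.8000·cos(-1.6086)·0.15 = -0.1329
y' = 12.8000 + 5.8000·sin(-1.6086)·0.15 = 11.9306
θ' = -1.6086 + (5.8000/3.4)·tan(-0.31)·0.15 = -1.6906
v' = 5.8000 + 0.9000·0.15 = 5.9350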